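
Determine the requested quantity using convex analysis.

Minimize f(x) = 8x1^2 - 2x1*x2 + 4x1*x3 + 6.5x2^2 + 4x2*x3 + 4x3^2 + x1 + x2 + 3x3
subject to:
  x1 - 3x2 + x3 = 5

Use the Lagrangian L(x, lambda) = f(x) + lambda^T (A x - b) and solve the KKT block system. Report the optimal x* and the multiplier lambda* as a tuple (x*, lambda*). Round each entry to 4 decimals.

Form the Lagrangian:
  L(x, lambda) = (1/2) x^T Q x + c^T x + lambda^T (A x - b)
Stationarity (grad_x L = 0): Q x + c + A^T lambda = 0.
Primal feasibility: A x = b.

This gives the KKT block system:
  [ Q   A^T ] [ x     ]   [-c ]
  [ A    0  ] [ lambda ] = [ b ]

Solving the linear system:
  x*      = (-0.2127, -1.4113, 0.9789)
  lambda* = (-4.3352)
  f(x*)   = 11.4944

x* = (-0.2127, -1.4113, 0.9789), lambda* = (-4.3352)


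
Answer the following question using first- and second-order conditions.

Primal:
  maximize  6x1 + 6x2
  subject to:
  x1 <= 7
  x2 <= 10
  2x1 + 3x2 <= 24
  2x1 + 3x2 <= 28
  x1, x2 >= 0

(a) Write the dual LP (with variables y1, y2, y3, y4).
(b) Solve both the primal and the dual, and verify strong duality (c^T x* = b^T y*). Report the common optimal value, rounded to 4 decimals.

The standard primal-dual pair for 'max c^T x s.t. A x <= b, x >= 0' is:
  Dual:  min b^T y  s.t.  A^T y >= c,  y >= 0.

So the dual LP is:
  minimize  7y1 + 10y2 + 24y3 + 28y4
  subject to:
    y1 + 2y3 + 2y4 >= 6
    y2 + 3y3 + 3y4 >= 6
    y1, y2, y3, y4 >= 0

Solving the primal: x* = (7, 3.3333).
  primal value c^T x* = 62.
Solving the dual: y* = (2, 0, 2, 0).
  dual value b^T y* = 62.
Strong duality: c^T x* = b^T y*. Confirmed.

62


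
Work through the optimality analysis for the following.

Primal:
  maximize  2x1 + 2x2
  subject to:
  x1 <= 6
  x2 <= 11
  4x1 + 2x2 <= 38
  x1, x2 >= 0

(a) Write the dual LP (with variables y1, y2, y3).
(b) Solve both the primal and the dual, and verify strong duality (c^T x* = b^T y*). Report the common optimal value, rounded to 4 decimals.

The standard primal-dual pair for 'max c^T x s.t. A x <= b, x >= 0' is:
  Dual:  min b^T y  s.t.  A^T y >= c,  y >= 0.

So the dual LP is:
  minimize  6y1 + 11y2 + 38y3
  subject to:
    y1 + 4y3 >= 2
    y2 + 2y3 >= 2
    y1, y2, y3 >= 0

Solving the primal: x* = (4, 11).
  primal value c^T x* = 30.
Solving the dual: y* = (0, 1, 0.5).
  dual value b^T y* = 30.
Strong duality: c^T x* = b^T y*. Confirmed.

30


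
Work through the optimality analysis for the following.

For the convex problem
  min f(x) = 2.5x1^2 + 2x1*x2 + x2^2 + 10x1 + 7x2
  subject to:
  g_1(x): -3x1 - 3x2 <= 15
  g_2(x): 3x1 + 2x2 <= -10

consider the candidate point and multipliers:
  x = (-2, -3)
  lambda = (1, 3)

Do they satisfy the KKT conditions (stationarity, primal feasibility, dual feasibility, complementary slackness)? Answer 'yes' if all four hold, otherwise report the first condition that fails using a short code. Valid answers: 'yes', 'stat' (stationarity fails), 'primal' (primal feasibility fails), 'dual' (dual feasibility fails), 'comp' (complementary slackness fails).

Gradient of f: grad f(x) = Q x + c = (-6, -3)
Constraint values g_i(x) = a_i^T x - b_i:
  g_1((-2, -3)) = 0
  g_2((-2, -3)) = -2
Stationarity residual: grad f(x) + sum_i lambda_i a_i = (0, 0)
  -> stationarity OK
Primal feasibility (all g_i <= 0): OK
Dual feasibility (all lambda_i >= 0): OK
Complementary slackness (lambda_i * g_i(x) = 0 for all i): FAILS

Verdict: the first failing condition is complementary_slackness -> comp.

comp


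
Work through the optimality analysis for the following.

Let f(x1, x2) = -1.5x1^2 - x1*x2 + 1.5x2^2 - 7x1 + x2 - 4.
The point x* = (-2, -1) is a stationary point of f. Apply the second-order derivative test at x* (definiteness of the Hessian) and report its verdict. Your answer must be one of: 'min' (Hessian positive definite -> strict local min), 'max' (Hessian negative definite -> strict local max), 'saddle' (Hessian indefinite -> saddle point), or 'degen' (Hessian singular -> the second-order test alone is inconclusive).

Compute the Hessian H = grad^2 f:
  H = [[-3, -1], [-1, 3]]
Verify stationarity: grad f(x*) = H x* + g = (0, 0).
Eigenvalues of H: -3.1623, 3.1623.
Eigenvalues have mixed signs, so H is indefinite -> x* is a saddle point.

saddle


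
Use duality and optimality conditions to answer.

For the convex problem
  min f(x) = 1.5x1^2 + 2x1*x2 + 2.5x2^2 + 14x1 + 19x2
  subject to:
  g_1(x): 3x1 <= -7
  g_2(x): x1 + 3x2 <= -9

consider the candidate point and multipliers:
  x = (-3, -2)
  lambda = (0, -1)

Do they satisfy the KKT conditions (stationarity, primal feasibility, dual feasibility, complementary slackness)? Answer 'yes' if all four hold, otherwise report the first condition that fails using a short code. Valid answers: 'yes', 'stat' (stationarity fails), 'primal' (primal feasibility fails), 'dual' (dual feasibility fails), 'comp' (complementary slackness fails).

Gradient of f: grad f(x) = Q x + c = (1, 3)
Constraint values g_i(x) = a_i^T x - b_i:
  g_1((-3, -2)) = -2
  g_2((-3, -2)) = 0
Stationarity residual: grad f(x) + sum_i lambda_i a_i = (0, 0)
  -> stationarity OK
Primal feasibility (all g_i <= 0): OK
Dual feasibility (all lambda_i >= 0): FAILS
Complementary slackness (lambda_i * g_i(x) = 0 for all i): OK

Verdict: the first failing condition is dual_feasibility -> dual.

dual


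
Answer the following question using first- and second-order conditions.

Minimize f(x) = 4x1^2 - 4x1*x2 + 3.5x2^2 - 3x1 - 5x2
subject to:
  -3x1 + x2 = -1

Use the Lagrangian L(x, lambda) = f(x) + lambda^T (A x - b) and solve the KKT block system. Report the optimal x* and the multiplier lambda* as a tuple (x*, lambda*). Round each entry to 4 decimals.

Form the Lagrangian:
  L(x, lambda) = (1/2) x^T Q x + c^T x + lambda^T (A x - b)
Stationarity (grad_x L = 0): Q x + c + A^T lambda = 0.
Primal feasibility: A x = b.

This gives the KKT block system:
  [ Q   A^T ] [ x     ]   [-c ]
  [ A    0  ] [ lambda ] = [ b ]

Solving the linear system:
  x*      = (0.7447, 1.234)
  lambda* = (-0.6596)
  f(x*)   = -4.5319

x* = (0.7447, 1.234), lambda* = (-0.6596)


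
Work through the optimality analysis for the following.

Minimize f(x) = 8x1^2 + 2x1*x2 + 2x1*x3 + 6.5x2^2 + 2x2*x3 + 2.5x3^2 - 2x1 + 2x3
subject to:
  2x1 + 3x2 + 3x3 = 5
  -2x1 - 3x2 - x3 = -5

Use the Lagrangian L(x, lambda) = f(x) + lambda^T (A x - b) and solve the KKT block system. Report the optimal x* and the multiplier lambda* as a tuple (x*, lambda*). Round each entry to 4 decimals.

Form the Lagrangian:
  L(x, lambda) = (1/2) x^T Q x + c^T x + lambda^T (A x - b)
Stationarity (grad_x L = 0): Q x + c + A^T lambda = 0.
Primal feasibility: A x = b.

This gives the KKT block system:
  [ Q   A^T ] [ x     ]   [-c ]
  [ A    0  ] [ lambda ] = [ b ]

Solving the linear system:
  x*      = (0.686, 1.2093, 0)
  lambda* = (-0.0465, 5.6512)
  f(x*)   = 13.5581

x* = (0.686, 1.2093, 0), lambda* = (-0.0465, 5.6512)


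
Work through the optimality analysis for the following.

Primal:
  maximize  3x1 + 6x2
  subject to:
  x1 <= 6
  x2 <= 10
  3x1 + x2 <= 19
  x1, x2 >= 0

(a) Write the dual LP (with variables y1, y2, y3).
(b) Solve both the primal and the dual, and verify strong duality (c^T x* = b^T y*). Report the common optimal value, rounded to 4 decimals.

The standard primal-dual pair for 'max c^T x s.t. A x <= b, x >= 0' is:
  Dual:  min b^T y  s.t.  A^T y >= c,  y >= 0.

So the dual LP is:
  minimize  6y1 + 10y2 + 19y3
  subject to:
    y1 + 3y3 >= 3
    y2 + y3 >= 6
    y1, y2, y3 >= 0

Solving the primal: x* = (3, 10).
  primal value c^T x* = 69.
Solving the dual: y* = (0, 5, 1).
  dual value b^T y* = 69.
Strong duality: c^T x* = b^T y*. Confirmed.

69


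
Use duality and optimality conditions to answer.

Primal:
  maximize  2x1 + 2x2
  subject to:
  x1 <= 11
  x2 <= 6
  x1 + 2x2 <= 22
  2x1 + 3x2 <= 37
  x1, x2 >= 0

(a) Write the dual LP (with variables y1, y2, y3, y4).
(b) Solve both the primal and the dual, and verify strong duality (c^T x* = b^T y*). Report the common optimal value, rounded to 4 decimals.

The standard primal-dual pair for 'max c^T x s.t. A x <= b, x >= 0' is:
  Dual:  min b^T y  s.t.  A^T y >= c,  y >= 0.

So the dual LP is:
  minimize  11y1 + 6y2 + 22y3 + 37y4
  subject to:
    y1 + y3 + 2y4 >= 2
    y2 + 2y3 + 3y4 >= 2
    y1, y2, y3, y4 >= 0

Solving the primal: x* = (11, 5).
  primal value c^T x* = 32.
Solving the dual: y* = (0.6667, 0, 0, 0.6667).
  dual value b^T y* = 32.
Strong duality: c^T x* = b^T y*. Confirmed.

32


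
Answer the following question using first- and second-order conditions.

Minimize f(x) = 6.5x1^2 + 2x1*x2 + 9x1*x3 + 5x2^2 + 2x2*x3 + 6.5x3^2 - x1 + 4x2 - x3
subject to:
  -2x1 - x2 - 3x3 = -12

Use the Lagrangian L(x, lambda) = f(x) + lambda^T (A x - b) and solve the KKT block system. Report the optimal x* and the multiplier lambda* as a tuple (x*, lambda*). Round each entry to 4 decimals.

Form the Lagrangian:
  L(x, lambda) = (1/2) x^T Q x + c^T x + lambda^T (A x - b)
Stationarity (grad_x L = 0): Q x + c + A^T lambda = 0.
Primal feasibility: A x = b.

This gives the KKT block system:
  [ Q   A^T ] [ x     ]   [-c ]
  [ A    0  ] [ lambda ] = [ b ]

Solving the linear system:
  x*      = (-0.1889, 0.5049, 3.9577)
  lambda* = (16.5863)
  f(x*)   = 98.6433

x* = (-0.1889, 0.5049, 3.9577), lambda* = (16.5863)


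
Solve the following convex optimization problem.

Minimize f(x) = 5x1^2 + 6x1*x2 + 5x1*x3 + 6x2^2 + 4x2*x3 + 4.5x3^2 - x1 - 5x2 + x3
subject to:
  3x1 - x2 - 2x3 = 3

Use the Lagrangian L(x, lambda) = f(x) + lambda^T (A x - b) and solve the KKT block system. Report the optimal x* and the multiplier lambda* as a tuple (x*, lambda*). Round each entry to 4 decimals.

Form the Lagrangian:
  L(x, lambda) = (1/2) x^T Q x + c^T x + lambda^T (A x - b)
Stationarity (grad_x L = 0): Q x + c + A^T lambda = 0.
Primal feasibility: A x = b.

This gives the KKT block system:
  [ Q   A^T ] [ x     ]   [-c ]
  [ A    0  ] [ lambda ] = [ b ]

Solving the linear system:
  x*      = (0.5836, 0.3068, -0.7781)
  lambda* = (-0.9288)
  f(x*)   = -0.0548

x* = (0.5836, 0.3068, -0.7781), lambda* = (-0.9288)


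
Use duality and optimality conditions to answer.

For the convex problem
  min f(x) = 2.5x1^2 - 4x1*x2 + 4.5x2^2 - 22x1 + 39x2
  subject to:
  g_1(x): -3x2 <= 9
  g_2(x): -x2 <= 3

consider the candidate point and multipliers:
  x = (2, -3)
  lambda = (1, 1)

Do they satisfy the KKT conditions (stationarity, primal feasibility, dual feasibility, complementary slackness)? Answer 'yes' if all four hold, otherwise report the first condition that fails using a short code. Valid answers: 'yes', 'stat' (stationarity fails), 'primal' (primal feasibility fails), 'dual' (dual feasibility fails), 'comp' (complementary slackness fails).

Gradient of f: grad f(x) = Q x + c = (0, 4)
Constraint values g_i(x) = a_i^T x - b_i:
  g_1((2, -3)) = 0
  g_2((2, -3)) = 0
Stationarity residual: grad f(x) + sum_i lambda_i a_i = (0, 0)
  -> stationarity OK
Primal feasibility (all g_i <= 0): OK
Dual feasibility (all lambda_i >= 0): OK
Complementary slackness (lambda_i * g_i(x) = 0 for all i): OK

Verdict: yes, KKT holds.

yes


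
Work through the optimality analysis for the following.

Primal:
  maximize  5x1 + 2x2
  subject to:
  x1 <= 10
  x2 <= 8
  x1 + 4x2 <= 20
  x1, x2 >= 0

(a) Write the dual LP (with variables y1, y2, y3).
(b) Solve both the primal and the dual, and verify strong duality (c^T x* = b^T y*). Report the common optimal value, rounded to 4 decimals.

The standard primal-dual pair for 'max c^T x s.t. A x <= b, x >= 0' is:
  Dual:  min b^T y  s.t.  A^T y >= c,  y >= 0.

So the dual LP is:
  minimize  10y1 + 8y2 + 20y3
  subject to:
    y1 + y3 >= 5
    y2 + 4y3 >= 2
    y1, y2, y3 >= 0

Solving the primal: x* = (10, 2.5).
  primal value c^T x* = 55.
Solving the dual: y* = (4.5, 0, 0.5).
  dual value b^T y* = 55.
Strong duality: c^T x* = b^T y*. Confirmed.

55


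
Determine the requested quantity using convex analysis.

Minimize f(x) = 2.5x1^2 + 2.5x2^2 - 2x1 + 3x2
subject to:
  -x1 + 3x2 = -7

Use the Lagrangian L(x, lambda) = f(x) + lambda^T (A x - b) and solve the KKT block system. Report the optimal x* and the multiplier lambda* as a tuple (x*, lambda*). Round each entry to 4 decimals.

Form the Lagrangian:
  L(x, lambda) = (1/2) x^T Q x + c^T x + lambda^T (A x - b)
Stationarity (grad_x L = 0): Q x + c + A^T lambda = 0.
Primal feasibility: A x = b.

This gives the KKT block system:
  [ Q   A^T ] [ x     ]   [-c ]
  [ A    0  ] [ lambda ] = [ b ]

Solving the linear system:
  x*      = (0.88, -2.04)
  lambda* = (2.4)
  f(x*)   = 4.46

x* = (0.88, -2.04), lambda* = (2.4)


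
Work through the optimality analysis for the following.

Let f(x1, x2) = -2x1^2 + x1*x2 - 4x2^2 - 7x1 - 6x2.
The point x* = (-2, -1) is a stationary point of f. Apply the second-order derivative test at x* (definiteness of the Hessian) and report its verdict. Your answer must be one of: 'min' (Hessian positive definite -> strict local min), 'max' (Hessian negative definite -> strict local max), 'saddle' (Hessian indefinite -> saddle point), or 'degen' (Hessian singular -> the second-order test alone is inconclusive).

Compute the Hessian H = grad^2 f:
  H = [[-4, 1], [1, -8]]
Verify stationarity: grad f(x*) = H x* + g = (0, 0).
Eigenvalues of H: -8.2361, -3.7639.
Both eigenvalues < 0, so H is negative definite -> x* is a strict local max.

max


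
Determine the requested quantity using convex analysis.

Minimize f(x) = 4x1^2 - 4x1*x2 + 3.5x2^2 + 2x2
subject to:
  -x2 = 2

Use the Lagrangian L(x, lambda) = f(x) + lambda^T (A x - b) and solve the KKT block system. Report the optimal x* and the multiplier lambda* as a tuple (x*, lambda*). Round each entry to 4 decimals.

Form the Lagrangian:
  L(x, lambda) = (1/2) x^T Q x + c^T x + lambda^T (A x - b)
Stationarity (grad_x L = 0): Q x + c + A^T lambda = 0.
Primal feasibility: A x = b.

This gives the KKT block system:
  [ Q   A^T ] [ x     ]   [-c ]
  [ A    0  ] [ lambda ] = [ b ]

Solving the linear system:
  x*      = (-1, -2)
  lambda* = (-8)
  f(x*)   = 6

x* = (-1, -2), lambda* = (-8)


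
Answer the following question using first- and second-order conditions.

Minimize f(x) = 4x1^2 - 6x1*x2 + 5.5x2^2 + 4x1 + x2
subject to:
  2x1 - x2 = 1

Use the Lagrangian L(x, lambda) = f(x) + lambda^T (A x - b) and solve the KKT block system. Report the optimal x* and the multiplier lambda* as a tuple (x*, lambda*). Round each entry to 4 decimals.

Form the Lagrangian:
  L(x, lambda) = (1/2) x^T Q x + c^T x + lambda^T (A x - b)
Stationarity (grad_x L = 0): Q x + c + A^T lambda = 0.
Primal feasibility: A x = b.

This gives the KKT block system:
  [ Q   A^T ] [ x     ]   [-c ]
  [ A    0  ] [ lambda ] = [ b ]

Solving the linear system:
  x*      = (0.3571, -0.2857)
  lambda* = (-4.2857)
  f(x*)   = 2.7143

x* = (0.3571, -0.2857), lambda* = (-4.2857)


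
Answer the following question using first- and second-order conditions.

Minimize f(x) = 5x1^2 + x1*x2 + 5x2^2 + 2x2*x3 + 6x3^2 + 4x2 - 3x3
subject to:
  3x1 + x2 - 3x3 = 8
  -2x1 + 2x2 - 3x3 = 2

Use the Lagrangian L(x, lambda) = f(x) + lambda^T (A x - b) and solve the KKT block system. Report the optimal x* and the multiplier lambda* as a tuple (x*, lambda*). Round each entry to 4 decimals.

Form the Lagrangian:
  L(x, lambda) = (1/2) x^T Q x + c^T x + lambda^T (A x - b)
Stationarity (grad_x L = 0): Q x + c + A^T lambda = 0.
Primal feasibility: A x = b.

This gives the KKT block system:
  [ Q   A^T ] [ x     ]   [-c ]
  [ A    0  ] [ lambda ] = [ b ]

Solving the linear system:
  x*      = (1.2773, 0.3866, -1.2605)
  lambda* = (-4.9456, -0.8385)
  f(x*)   = 23.2849

x* = (1.2773, 0.3866, -1.2605), lambda* = (-4.9456, -0.8385)


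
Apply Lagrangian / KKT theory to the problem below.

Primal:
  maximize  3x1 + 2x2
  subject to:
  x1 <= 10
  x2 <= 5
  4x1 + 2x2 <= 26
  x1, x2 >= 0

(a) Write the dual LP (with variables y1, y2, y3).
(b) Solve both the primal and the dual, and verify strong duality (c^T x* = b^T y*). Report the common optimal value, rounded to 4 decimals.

The standard primal-dual pair for 'max c^T x s.t. A x <= b, x >= 0' is:
  Dual:  min b^T y  s.t.  A^T y >= c,  y >= 0.

So the dual LP is:
  minimize  10y1 + 5y2 + 26y3
  subject to:
    y1 + 4y3 >= 3
    y2 + 2y3 >= 2
    y1, y2, y3 >= 0

Solving the primal: x* = (4, 5).
  primal value c^T x* = 22.
Solving the dual: y* = (0, 0.5, 0.75).
  dual value b^T y* = 22.
Strong duality: c^T x* = b^T y*. Confirmed.

22


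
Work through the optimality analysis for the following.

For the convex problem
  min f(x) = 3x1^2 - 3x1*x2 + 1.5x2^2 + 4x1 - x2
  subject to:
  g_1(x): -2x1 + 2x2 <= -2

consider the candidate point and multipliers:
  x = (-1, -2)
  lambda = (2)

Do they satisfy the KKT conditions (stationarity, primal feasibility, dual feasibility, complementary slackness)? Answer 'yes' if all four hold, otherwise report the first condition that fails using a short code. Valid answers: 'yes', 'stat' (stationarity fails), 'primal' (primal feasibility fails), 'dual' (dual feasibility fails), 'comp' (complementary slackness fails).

Gradient of f: grad f(x) = Q x + c = (4, -4)
Constraint values g_i(x) = a_i^T x - b_i:
  g_1((-1, -2)) = 0
Stationarity residual: grad f(x) + sum_i lambda_i a_i = (0, 0)
  -> stationarity OK
Primal feasibility (all g_i <= 0): OK
Dual feasibility (all lambda_i >= 0): OK
Complementary slackness (lambda_i * g_i(x) = 0 for all i): OK

Verdict: yes, KKT holds.

yes


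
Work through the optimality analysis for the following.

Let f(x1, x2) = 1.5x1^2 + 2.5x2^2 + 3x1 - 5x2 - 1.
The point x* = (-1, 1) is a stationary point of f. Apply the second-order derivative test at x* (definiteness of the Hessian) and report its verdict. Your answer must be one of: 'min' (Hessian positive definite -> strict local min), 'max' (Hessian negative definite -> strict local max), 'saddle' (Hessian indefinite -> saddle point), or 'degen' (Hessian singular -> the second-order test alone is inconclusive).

Compute the Hessian H = grad^2 f:
  H = [[3, 0], [0, 5]]
Verify stationarity: grad f(x*) = H x* + g = (0, 0).
Eigenvalues of H: 3, 5.
Both eigenvalues > 0, so H is positive definite -> x* is a strict local min.

min


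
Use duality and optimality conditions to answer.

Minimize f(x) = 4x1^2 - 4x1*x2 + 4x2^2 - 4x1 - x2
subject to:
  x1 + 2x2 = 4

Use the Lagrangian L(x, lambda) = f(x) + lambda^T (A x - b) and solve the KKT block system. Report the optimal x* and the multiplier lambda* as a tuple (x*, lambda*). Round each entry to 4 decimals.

Form the Lagrangian:
  L(x, lambda) = (1/2) x^T Q x + c^T x + lambda^T (A x - b)
Stationarity (grad_x L = 0): Q x + c + A^T lambda = 0.
Primal feasibility: A x = b.

This gives the KKT block system:
  [ Q   A^T ] [ x     ]   [-c ]
  [ A    0  ] [ lambda ] = [ b ]

Solving the linear system:
  x*      = (1.3929, 1.3036)
  lambda* = (-1.9286)
  f(x*)   = 0.4196

x* = (1.3929, 1.3036), lambda* = (-1.9286)


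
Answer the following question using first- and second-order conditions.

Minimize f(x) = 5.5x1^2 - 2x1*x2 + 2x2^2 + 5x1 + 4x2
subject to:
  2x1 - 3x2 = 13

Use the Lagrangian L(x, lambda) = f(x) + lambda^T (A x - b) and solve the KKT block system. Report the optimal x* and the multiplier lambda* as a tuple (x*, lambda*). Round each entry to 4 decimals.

Form the Lagrangian:
  L(x, lambda) = (1/2) x^T Q x + c^T x + lambda^T (A x - b)
Stationarity (grad_x L = 0): Q x + c + A^T lambda = 0.
Primal feasibility: A x = b.

This gives the KKT block system:
  [ Q   A^T ] [ x     ]   [-c ]
  [ A    0  ] [ lambda ] = [ b ]

Solving the linear system:
  x*      = (-0.4725, -4.6484)
  lambda* = (-4.5495)
  f(x*)   = 19.0934

x* = (-0.4725, -4.6484), lambda* = (-4.5495)


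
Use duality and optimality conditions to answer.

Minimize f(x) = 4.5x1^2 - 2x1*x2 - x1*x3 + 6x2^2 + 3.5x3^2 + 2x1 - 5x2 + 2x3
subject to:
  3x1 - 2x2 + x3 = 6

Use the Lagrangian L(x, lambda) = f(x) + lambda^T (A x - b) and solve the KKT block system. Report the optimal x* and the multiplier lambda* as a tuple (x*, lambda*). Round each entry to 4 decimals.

Form the Lagrangian:
  L(x, lambda) = (1/2) x^T Q x + c^T x + lambda^T (A x - b)
Stationarity (grad_x L = 0): Q x + c + A^T lambda = 0.
Primal feasibility: A x = b.

This gives the KKT block system:
  [ Q   A^T ] [ x     ]   [-c ]
  [ A    0  ] [ lambda ] = [ b ]

Solving the linear system:
  x*      = (1.6155, -0.2171, 0.7191)
  lambda* = (-5.4183)
  f(x*)   = 19.1325

x* = (1.6155, -0.2171, 0.7191), lambda* = (-5.4183)


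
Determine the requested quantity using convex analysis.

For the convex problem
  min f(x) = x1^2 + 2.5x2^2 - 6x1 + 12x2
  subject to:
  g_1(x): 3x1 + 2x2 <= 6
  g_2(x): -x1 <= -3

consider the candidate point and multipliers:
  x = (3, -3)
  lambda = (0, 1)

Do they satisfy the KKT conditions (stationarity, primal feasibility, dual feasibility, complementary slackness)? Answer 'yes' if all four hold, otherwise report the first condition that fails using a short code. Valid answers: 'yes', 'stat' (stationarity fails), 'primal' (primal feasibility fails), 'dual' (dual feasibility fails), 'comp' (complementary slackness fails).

Gradient of f: grad f(x) = Q x + c = (0, -3)
Constraint values g_i(x) = a_i^T x - b_i:
  g_1((3, -3)) = -3
  g_2((3, -3)) = 0
Stationarity residual: grad f(x) + sum_i lambda_i a_i = (-1, -3)
  -> stationarity FAILS
Primal feasibility (all g_i <= 0): OK
Dual feasibility (all lambda_i >= 0): OK
Complementary slackness (lambda_i * g_i(x) = 0 for all i): OK

Verdict: the first failing condition is stationarity -> stat.

stat


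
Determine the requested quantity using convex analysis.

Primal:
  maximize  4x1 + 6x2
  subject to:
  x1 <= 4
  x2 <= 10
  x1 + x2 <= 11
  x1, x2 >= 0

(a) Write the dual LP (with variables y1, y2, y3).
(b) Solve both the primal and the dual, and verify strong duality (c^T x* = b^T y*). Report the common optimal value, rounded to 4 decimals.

The standard primal-dual pair for 'max c^T x s.t. A x <= b, x >= 0' is:
  Dual:  min b^T y  s.t.  A^T y >= c,  y >= 0.

So the dual LP is:
  minimize  4y1 + 10y2 + 11y3
  subject to:
    y1 + y3 >= 4
    y2 + y3 >= 6
    y1, y2, y3 >= 0

Solving the primal: x* = (1, 10).
  primal value c^T x* = 64.
Solving the dual: y* = (0, 2, 4).
  dual value b^T y* = 64.
Strong duality: c^T x* = b^T y*. Confirmed.

64


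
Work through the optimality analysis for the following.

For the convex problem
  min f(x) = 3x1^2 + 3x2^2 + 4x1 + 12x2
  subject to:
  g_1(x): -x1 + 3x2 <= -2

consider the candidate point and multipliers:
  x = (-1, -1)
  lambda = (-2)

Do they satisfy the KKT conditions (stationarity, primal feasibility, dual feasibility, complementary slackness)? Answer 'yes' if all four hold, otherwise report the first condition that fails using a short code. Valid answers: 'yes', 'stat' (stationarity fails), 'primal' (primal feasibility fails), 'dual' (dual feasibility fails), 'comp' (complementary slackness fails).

Gradient of f: grad f(x) = Q x + c = (-2, 6)
Constraint values g_i(x) = a_i^T x - b_i:
  g_1((-1, -1)) = 0
Stationarity residual: grad f(x) + sum_i lambda_i a_i = (0, 0)
  -> stationarity OK
Primal feasibility (all g_i <= 0): OK
Dual feasibility (all lambda_i >= 0): FAILS
Complementary slackness (lambda_i * g_i(x) = 0 for all i): OK

Verdict: the first failing condition is dual_feasibility -> dual.

dual


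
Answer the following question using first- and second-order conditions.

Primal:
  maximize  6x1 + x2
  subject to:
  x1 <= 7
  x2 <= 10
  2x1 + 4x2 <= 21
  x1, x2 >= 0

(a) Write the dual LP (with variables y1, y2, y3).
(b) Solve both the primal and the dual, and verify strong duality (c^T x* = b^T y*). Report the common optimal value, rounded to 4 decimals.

The standard primal-dual pair for 'max c^T x s.t. A x <= b, x >= 0' is:
  Dual:  min b^T y  s.t.  A^T y >= c,  y >= 0.

So the dual LP is:
  minimize  7y1 + 10y2 + 21y3
  subject to:
    y1 + 2y3 >= 6
    y2 + 4y3 >= 1
    y1, y2, y3 >= 0

Solving the primal: x* = (7, 1.75).
  primal value c^T x* = 43.75.
Solving the dual: y* = (5.5, 0, 0.25).
  dual value b^T y* = 43.75.
Strong duality: c^T x* = b^T y*. Confirmed.

43.75


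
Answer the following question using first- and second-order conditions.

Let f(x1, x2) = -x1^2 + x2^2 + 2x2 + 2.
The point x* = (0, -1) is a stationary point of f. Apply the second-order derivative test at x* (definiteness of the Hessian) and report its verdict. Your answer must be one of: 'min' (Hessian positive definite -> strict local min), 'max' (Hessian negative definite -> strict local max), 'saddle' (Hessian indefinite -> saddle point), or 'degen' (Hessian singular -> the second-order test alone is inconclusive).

Compute the Hessian H = grad^2 f:
  H = [[-2, 0], [0, 2]]
Verify stationarity: grad f(x*) = H x* + g = (0, 0).
Eigenvalues of H: -2, 2.
Eigenvalues have mixed signs, so H is indefinite -> x* is a saddle point.

saddle


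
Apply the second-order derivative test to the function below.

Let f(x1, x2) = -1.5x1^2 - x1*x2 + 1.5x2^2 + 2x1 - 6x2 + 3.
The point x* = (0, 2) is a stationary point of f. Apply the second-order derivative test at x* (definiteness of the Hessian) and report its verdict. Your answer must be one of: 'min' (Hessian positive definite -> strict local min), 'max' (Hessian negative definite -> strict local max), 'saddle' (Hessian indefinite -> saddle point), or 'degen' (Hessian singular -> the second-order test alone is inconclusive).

Compute the Hessian H = grad^2 f:
  H = [[-3, -1], [-1, 3]]
Verify stationarity: grad f(x*) = H x* + g = (0, 0).
Eigenvalues of H: -3.1623, 3.1623.
Eigenvalues have mixed signs, so H is indefinite -> x* is a saddle point.

saddle


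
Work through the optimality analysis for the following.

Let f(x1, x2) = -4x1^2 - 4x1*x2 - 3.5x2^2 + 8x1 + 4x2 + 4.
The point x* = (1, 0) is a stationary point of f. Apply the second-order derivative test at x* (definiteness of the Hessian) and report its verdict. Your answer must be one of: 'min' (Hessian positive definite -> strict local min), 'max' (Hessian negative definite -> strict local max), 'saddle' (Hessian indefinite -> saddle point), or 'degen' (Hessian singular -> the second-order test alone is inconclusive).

Compute the Hessian H = grad^2 f:
  H = [[-8, -4], [-4, -7]]
Verify stationarity: grad f(x*) = H x* + g = (0, 0).
Eigenvalues of H: -11.5311, -3.4689.
Both eigenvalues < 0, so H is negative definite -> x* is a strict local max.

max


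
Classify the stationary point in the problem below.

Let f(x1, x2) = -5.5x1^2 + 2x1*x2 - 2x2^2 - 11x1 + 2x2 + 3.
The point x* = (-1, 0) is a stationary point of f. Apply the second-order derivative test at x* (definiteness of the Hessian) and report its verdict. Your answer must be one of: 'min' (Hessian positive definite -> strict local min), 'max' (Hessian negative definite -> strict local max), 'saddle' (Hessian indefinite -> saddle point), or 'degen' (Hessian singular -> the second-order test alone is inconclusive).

Compute the Hessian H = grad^2 f:
  H = [[-11, 2], [2, -4]]
Verify stationarity: grad f(x*) = H x* + g = (0, 0).
Eigenvalues of H: -11.5311, -3.4689.
Both eigenvalues < 0, so H is negative definite -> x* is a strict local max.

max


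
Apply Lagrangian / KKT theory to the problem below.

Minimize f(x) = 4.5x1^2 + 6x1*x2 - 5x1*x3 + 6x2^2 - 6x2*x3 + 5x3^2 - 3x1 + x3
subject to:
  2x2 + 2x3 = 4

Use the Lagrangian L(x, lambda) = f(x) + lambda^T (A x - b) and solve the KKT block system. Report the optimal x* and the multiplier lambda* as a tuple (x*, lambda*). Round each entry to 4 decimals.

Form the Lagrangian:
  L(x, lambda) = (1/2) x^T Q x + c^T x + lambda^T (A x - b)
Stationarity (grad_x L = 0): Q x + c + A^T lambda = 0.
Primal feasibility: A x = b.

This gives the KKT block system:
  [ Q   A^T ] [ x     ]   [-c ]
  [ A    0  ] [ lambda ] = [ b ]

Solving the linear system:
  x*      = (0.427, 0.8324, 1.1676)
  lambda* = (-2.773)
  f(x*)   = 5.4892

x* = (0.427, 0.8324, 1.1676), lambda* = (-2.773)


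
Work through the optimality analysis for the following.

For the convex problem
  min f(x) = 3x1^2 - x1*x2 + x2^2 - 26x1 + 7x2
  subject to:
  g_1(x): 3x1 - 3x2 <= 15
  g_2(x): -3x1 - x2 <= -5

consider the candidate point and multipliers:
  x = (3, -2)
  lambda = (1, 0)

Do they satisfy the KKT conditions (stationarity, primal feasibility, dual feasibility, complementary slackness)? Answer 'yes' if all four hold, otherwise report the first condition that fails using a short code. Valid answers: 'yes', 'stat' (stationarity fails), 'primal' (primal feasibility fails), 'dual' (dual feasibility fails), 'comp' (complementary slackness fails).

Gradient of f: grad f(x) = Q x + c = (-6, 0)
Constraint values g_i(x) = a_i^T x - b_i:
  g_1((3, -2)) = 0
  g_2((3, -2)) = -2
Stationarity residual: grad f(x) + sum_i lambda_i a_i = (-3, -3)
  -> stationarity FAILS
Primal feasibility (all g_i <= 0): OK
Dual feasibility (all lambda_i >= 0): OK
Complementary slackness (lambda_i * g_i(x) = 0 for all i): OK

Verdict: the first failing condition is stationarity -> stat.

stat


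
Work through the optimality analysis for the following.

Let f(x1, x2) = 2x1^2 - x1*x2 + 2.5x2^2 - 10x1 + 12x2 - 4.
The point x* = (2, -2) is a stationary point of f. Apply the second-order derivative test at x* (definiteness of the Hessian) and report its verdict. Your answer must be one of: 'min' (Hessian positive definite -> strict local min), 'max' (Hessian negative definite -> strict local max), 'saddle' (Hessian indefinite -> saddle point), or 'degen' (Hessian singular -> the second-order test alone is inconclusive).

Compute the Hessian H = grad^2 f:
  H = [[4, -1], [-1, 5]]
Verify stationarity: grad f(x*) = H x* + g = (0, 0).
Eigenvalues of H: 3.382, 5.618.
Both eigenvalues > 0, so H is positive definite -> x* is a strict local min.

min


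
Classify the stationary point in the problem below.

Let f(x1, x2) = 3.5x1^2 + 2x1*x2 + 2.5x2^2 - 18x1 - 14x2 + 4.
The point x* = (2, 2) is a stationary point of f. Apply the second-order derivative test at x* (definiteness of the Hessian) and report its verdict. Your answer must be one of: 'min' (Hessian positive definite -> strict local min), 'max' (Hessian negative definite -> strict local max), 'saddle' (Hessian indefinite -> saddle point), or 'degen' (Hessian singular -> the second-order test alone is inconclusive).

Compute the Hessian H = grad^2 f:
  H = [[7, 2], [2, 5]]
Verify stationarity: grad f(x*) = H x* + g = (0, 0).
Eigenvalues of H: 3.7639, 8.2361.
Both eigenvalues > 0, so H is positive definite -> x* is a strict local min.

min


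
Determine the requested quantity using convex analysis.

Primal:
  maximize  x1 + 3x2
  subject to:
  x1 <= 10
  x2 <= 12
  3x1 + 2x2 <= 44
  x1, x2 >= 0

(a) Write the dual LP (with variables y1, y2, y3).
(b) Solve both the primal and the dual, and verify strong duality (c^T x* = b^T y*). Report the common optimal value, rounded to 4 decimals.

The standard primal-dual pair for 'max c^T x s.t. A x <= b, x >= 0' is:
  Dual:  min b^T y  s.t.  A^T y >= c,  y >= 0.

So the dual LP is:
  minimize  10y1 + 12y2 + 44y3
  subject to:
    y1 + 3y3 >= 1
    y2 + 2y3 >= 3
    y1, y2, y3 >= 0

Solving the primal: x* = (6.6667, 12).
  primal value c^T x* = 42.6667.
Solving the dual: y* = (0, 2.3333, 0.3333).
  dual value b^T y* = 42.6667.
Strong duality: c^T x* = b^T y*. Confirmed.

42.6667


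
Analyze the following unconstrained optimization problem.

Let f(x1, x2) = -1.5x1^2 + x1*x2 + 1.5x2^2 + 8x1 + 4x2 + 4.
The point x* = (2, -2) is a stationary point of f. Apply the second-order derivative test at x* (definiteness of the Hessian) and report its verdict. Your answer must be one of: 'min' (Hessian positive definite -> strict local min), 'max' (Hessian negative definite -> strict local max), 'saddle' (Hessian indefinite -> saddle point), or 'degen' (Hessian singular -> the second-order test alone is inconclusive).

Compute the Hessian H = grad^2 f:
  H = [[-3, 1], [1, 3]]
Verify stationarity: grad f(x*) = H x* + g = (0, 0).
Eigenvalues of H: -3.1623, 3.1623.
Eigenvalues have mixed signs, so H is indefinite -> x* is a saddle point.

saddle


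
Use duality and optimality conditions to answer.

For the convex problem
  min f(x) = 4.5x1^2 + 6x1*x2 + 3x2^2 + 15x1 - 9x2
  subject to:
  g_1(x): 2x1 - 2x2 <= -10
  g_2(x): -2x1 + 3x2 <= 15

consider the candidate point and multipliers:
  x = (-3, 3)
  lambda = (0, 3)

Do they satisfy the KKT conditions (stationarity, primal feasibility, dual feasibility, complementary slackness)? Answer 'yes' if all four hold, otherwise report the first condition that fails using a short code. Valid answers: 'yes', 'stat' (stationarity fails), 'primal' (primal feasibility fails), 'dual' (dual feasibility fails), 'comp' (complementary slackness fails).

Gradient of f: grad f(x) = Q x + c = (6, -9)
Constraint values g_i(x) = a_i^T x - b_i:
  g_1((-3, 3)) = -2
  g_2((-3, 3)) = 0
Stationarity residual: grad f(x) + sum_i lambda_i a_i = (0, 0)
  -> stationarity OK
Primal feasibility (all g_i <= 0): OK
Dual feasibility (all lambda_i >= 0): OK
Complementary slackness (lambda_i * g_i(x) = 0 for all i): OK

Verdict: yes, KKT holds.

yes


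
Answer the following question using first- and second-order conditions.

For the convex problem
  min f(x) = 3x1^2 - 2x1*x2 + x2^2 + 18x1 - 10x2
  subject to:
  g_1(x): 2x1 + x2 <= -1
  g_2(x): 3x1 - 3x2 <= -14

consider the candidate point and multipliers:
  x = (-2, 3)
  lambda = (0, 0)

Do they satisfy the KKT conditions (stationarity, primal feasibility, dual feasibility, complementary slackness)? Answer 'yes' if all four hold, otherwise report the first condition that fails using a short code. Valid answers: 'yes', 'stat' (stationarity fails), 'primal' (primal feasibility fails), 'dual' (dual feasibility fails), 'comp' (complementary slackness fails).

Gradient of f: grad f(x) = Q x + c = (0, 0)
Constraint values g_i(x) = a_i^T x - b_i:
  g_1((-2, 3)) = 0
  g_2((-2, 3)) = -1
Stationarity residual: grad f(x) + sum_i lambda_i a_i = (0, 0)
  -> stationarity OK
Primal feasibility (all g_i <= 0): OK
Dual feasibility (all lambda_i >= 0): OK
Complementary slackness (lambda_i * g_i(x) = 0 for all i): OK

Verdict: yes, KKT holds.

yes


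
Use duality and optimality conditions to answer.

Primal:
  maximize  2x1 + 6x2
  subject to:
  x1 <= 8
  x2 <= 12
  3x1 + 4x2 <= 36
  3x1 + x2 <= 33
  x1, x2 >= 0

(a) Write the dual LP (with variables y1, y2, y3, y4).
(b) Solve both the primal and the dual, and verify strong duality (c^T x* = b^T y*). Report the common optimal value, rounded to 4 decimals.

The standard primal-dual pair for 'max c^T x s.t. A x <= b, x >= 0' is:
  Dual:  min b^T y  s.t.  A^T y >= c,  y >= 0.

So the dual LP is:
  minimize  8y1 + 12y2 + 36y3 + 33y4
  subject to:
    y1 + 3y3 + 3y4 >= 2
    y2 + 4y3 + y4 >= 6
    y1, y2, y3, y4 >= 0

Solving the primal: x* = (0, 9).
  primal value c^T x* = 54.
Solving the dual: y* = (0, 0, 1.5, 0).
  dual value b^T y* = 54.
Strong duality: c^T x* = b^T y*. Confirmed.

54


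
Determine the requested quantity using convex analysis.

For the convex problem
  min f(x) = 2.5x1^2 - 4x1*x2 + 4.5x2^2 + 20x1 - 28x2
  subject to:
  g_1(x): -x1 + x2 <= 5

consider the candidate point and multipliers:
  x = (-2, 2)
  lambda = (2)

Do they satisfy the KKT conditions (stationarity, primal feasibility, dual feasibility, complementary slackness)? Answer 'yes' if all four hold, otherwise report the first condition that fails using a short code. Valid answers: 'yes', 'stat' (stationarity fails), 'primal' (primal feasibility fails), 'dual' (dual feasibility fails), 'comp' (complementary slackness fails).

Gradient of f: grad f(x) = Q x + c = (2, -2)
Constraint values g_i(x) = a_i^T x - b_i:
  g_1((-2, 2)) = -1
Stationarity residual: grad f(x) + sum_i lambda_i a_i = (0, 0)
  -> stationarity OK
Primal feasibility (all g_i <= 0): OK
Dual feasibility (all lambda_i >= 0): OK
Complementary slackness (lambda_i * g_i(x) = 0 for all i): FAILS

Verdict: the first failing condition is complementary_slackness -> comp.

comp


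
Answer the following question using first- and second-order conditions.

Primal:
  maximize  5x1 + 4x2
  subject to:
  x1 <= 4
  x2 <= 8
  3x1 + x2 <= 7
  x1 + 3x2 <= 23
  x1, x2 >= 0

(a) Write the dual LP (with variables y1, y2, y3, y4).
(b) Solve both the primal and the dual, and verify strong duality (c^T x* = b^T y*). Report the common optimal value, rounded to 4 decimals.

The standard primal-dual pair for 'max c^T x s.t. A x <= b, x >= 0' is:
  Dual:  min b^T y  s.t.  A^T y >= c,  y >= 0.

So the dual LP is:
  minimize  4y1 + 8y2 + 7y3 + 23y4
  subject to:
    y1 + 3y3 + y4 >= 5
    y2 + y3 + 3y4 >= 4
    y1, y2, y3, y4 >= 0

Solving the primal: x* = (0, 7).
  primal value c^T x* = 28.
Solving the dual: y* = (0, 0, 4, 0).
  dual value b^T y* = 28.
Strong duality: c^T x* = b^T y*. Confirmed.

28


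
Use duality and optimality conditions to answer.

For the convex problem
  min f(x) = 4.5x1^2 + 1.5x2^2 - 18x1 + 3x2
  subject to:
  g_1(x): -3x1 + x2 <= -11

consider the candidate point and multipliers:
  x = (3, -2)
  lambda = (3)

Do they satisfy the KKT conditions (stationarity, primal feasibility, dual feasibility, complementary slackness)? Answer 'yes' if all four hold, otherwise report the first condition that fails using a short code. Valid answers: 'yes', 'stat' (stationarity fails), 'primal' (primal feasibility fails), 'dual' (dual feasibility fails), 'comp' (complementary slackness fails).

Gradient of f: grad f(x) = Q x + c = (9, -3)
Constraint values g_i(x) = a_i^T x - b_i:
  g_1((3, -2)) = 0
Stationarity residual: grad f(x) + sum_i lambda_i a_i = (0, 0)
  -> stationarity OK
Primal feasibility (all g_i <= 0): OK
Dual feasibility (all lambda_i >= 0): OK
Complementary slackness (lambda_i * g_i(x) = 0 for all i): OK

Verdict: yes, KKT holds.

yes


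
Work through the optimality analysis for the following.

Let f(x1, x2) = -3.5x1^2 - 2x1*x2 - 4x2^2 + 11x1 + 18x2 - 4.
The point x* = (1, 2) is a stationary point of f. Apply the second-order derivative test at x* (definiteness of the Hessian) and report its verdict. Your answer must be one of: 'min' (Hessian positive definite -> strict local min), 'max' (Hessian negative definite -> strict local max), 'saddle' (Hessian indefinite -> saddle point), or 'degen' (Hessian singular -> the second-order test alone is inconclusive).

Compute the Hessian H = grad^2 f:
  H = [[-7, -2], [-2, -8]]
Verify stationarity: grad f(x*) = H x* + g = (0, 0).
Eigenvalues of H: -9.5616, -5.4384.
Both eigenvalues < 0, so H is negative definite -> x* is a strict local max.

max


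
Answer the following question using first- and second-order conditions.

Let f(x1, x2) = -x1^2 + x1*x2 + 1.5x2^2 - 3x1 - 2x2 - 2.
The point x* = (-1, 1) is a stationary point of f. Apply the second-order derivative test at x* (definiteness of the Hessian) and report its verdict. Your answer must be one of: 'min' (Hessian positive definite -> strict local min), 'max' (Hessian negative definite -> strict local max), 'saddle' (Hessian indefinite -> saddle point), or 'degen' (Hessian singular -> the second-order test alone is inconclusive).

Compute the Hessian H = grad^2 f:
  H = [[-2, 1], [1, 3]]
Verify stationarity: grad f(x*) = H x* + g = (0, 0).
Eigenvalues of H: -2.1926, 3.1926.
Eigenvalues have mixed signs, so H is indefinite -> x* is a saddle point.

saddle


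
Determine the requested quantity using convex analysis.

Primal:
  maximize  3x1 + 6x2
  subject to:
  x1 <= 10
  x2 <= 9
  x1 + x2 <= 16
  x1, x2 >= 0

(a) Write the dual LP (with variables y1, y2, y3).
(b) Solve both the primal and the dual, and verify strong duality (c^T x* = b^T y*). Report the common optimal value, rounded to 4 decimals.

The standard primal-dual pair for 'max c^T x s.t. A x <= b, x >= 0' is:
  Dual:  min b^T y  s.t.  A^T y >= c,  y >= 0.

So the dual LP is:
  minimize  10y1 + 9y2 + 16y3
  subject to:
    y1 + y3 >= 3
    y2 + y3 >= 6
    y1, y2, y3 >= 0

Solving the primal: x* = (7, 9).
  primal value c^T x* = 75.
Solving the dual: y* = (0, 3, 3).
  dual value b^T y* = 75.
Strong duality: c^T x* = b^T y*. Confirmed.

75


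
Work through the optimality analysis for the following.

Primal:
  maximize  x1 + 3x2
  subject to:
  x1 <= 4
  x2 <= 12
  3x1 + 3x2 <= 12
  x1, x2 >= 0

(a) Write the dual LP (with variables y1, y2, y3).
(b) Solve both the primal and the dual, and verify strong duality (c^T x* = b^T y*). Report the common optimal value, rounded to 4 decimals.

The standard primal-dual pair for 'max c^T x s.t. A x <= b, x >= 0' is:
  Dual:  min b^T y  s.t.  A^T y >= c,  y >= 0.

So the dual LP is:
  minimize  4y1 + 12y2 + 12y3
  subject to:
    y1 + 3y3 >= 1
    y2 + 3y3 >= 3
    y1, y2, y3 >= 0

Solving the primal: x* = (0, 4).
  primal value c^T x* = 12.
Solving the dual: y* = (0, 0, 1).
  dual value b^T y* = 12.
Strong duality: c^T x* = b^T y*. Confirmed.

12
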